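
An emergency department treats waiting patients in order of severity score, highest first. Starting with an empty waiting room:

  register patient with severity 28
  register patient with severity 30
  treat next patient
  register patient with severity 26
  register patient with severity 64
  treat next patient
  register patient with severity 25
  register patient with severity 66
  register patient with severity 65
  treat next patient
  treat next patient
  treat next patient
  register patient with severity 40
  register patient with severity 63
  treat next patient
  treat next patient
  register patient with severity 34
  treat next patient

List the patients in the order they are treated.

30 → 64 → 66 → 65 → 28 → 63 → 40 → 34

insert 28 → {28}
insert 30 → {30, 28}
treat next patient → 30; now {28}
insert 26 → {28, 26}
insert 64 → {64, 28, 26}
treat next patient → 64; now {28, 26}
insert 25 → {28, 26, 25}
insert 66 → {66, 28, 26, 25}
insert 65 → {66, 65, 28, 26, 25}
treat next patient → 66; now {65, 28, 26, 25}
treat next patient → 65; now {28, 26, 25}
treat next patient → 28; now {26, 25}
insert 40 → {40, 26, 25}
insert 63 → {63, 40, 26, 25}
treat next patient → 63; now {40, 26, 25}
treat next patient → 40; now {26, 25}
insert 34 → {34, 26, 25}
treat next patient → 34; now {26, 25}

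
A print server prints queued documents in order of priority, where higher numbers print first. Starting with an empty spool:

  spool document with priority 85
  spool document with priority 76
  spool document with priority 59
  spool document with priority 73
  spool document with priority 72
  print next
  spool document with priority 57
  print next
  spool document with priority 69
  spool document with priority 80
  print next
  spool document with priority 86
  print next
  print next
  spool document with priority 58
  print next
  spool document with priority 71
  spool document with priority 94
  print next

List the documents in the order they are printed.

insert 85 → {85}
insert 76 → {85, 76}
insert 59 → {85, 76, 59}
insert 73 → {85, 76, 73, 59}
insert 72 → {85, 76, 73, 72, 59}
print next → 85; now {76, 73, 72, 59}
insert 57 → {76, 73, 72, 59, 57}
print next → 76; now {73, 72, 59, 57}
insert 69 → {73, 72, 69, 59, 57}
insert 80 → {80, 73, 72, 69, 59, 57}
print next → 80; now {73, 72, 69, 59, 57}
insert 86 → {86, 73, 72, 69, 59, 57}
print next → 86; now {73, 72, 69, 59, 57}
print next → 73; now {72, 69, 59, 57}
insert 58 → {72, 69, 59, 58, 57}
print next → 72; now {69, 59, 58, 57}
insert 71 → {71, 69, 59, 58, 57}
insert 94 → {94, 71, 69, 59, 58, 57}
print next → 94; now {71, 69, 59, 58, 57}

[85, 76, 80, 86, 73, 72, 94]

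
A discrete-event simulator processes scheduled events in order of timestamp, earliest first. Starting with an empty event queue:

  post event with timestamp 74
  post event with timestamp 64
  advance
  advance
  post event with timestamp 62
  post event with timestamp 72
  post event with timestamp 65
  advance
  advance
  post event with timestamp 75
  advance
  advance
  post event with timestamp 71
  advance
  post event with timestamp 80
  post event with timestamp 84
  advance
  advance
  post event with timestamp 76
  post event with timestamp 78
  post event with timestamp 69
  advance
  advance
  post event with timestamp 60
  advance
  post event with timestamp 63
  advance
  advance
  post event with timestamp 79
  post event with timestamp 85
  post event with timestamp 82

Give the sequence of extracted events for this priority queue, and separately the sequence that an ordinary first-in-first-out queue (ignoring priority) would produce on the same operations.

priority queue: [64, 74, 62, 65, 72, 75, 71, 80, 84, 69, 76, 60, 63, 78]; FIFO queue: 74, 64, 62, 72, 65, 75, 71, 80, 84, 76, 78, 69, 60, 63

insert 74 → {74}
insert 64 → {64, 74}
advance → 64; now {74}
advance → 74; now {}
insert 62 → {62}
insert 72 → {62, 72}
insert 65 → {62, 65, 72}
advance → 62; now {65, 72}
advance → 65; now {72}
insert 75 → {72, 75}
advance → 72; now {75}
advance → 75; now {}
insert 71 → {71}
advance → 71; now {}
insert 80 → {80}
insert 84 → {80, 84}
advance → 80; now {84}
advance → 84; now {}
insert 76 → {76}
insert 78 → {76, 78}
insert 69 → {69, 76, 78}
advance → 69; now {76, 78}
advance → 76; now {78}
insert 60 → {60, 78}
advance → 60; now {78}
insert 63 → {63, 78}
advance → 63; now {78}
advance → 78; now {}
insert 79 → {79}
insert 85 → {79, 85}
insert 82 → {79, 82, 85}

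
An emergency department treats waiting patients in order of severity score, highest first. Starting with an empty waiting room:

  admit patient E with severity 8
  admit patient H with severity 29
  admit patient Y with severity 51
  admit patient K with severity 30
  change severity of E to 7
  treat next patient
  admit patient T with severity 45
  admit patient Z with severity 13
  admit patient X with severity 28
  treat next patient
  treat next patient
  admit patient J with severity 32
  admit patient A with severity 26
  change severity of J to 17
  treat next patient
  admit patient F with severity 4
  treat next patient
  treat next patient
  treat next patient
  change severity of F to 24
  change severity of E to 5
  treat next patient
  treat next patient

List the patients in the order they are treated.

Y, T, K, H, X, A, J, F, Z

add E (severity 8) → {E:8}
add H (severity 29) → {H:29, E:8}
add Y (severity 51) → {Y:51, H:29, E:8}
add K (severity 30) → {Y:51, K:30, H:29, E:8}
update E to severity 7 → {Y:51, K:30, H:29, E:7}
treat next patient → Y; now {K:30, H:29, E:7}
add T (severity 45) → {T:45, K:30, H:29, E:7}
add Z (severity 13) → {T:45, K:30, H:29, Z:13, E:7}
add X (severity 28) → {T:45, K:30, H:29, X:28, Z:13, E:7}
treat next patient → T; now {K:30, H:29, X:28, Z:13, E:7}
treat next patient → K; now {H:29, X:28, Z:13, E:7}
add J (severity 32) → {J:32, H:29, X:28, Z:13, E:7}
add A (severity 26) → {J:32, H:29, X:28, A:26, Z:13, E:7}
update J to severity 17 → {H:29, X:28, A:26, J:17, Z:13, E:7}
treat next patient → H; now {X:28, A:26, J:17, Z:13, E:7}
add F (severity 4) → {X:28, A:26, J:17, Z:13, E:7, F:4}
treat next patient → X; now {A:26, J:17, Z:13, E:7, F:4}
treat next patient → A; now {J:17, Z:13, E:7, F:4}
treat next patient → J; now {Z:13, E:7, F:4}
update F to severity 24 → {F:24, Z:13, E:7}
update E to severity 5 → {F:24, Z:13, E:5}
treat next patient → F; now {Z:13, E:5}
treat next patient → Z; now {E:5}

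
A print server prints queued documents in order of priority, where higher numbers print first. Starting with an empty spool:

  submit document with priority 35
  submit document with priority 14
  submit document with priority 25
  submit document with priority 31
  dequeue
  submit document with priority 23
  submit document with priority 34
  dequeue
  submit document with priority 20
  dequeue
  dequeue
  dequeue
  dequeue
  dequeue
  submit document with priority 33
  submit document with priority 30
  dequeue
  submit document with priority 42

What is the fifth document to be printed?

insert 35 → {35}
insert 14 → {35, 14}
insert 25 → {35, 25, 14}
insert 31 → {35, 31, 25, 14}
dequeue → 35; now {31, 25, 14}
insert 23 → {31, 25, 23, 14}
insert 34 → {34, 31, 25, 23, 14}
dequeue → 34; now {31, 25, 23, 14}
insert 20 → {31, 25, 23, 20, 14}
dequeue → 31; now {25, 23, 20, 14}
dequeue → 25; now {23, 20, 14}
dequeue → 23; now {20, 14}
dequeue → 20; now {14}
dequeue → 14; now {}
insert 33 → {33}
insert 30 → {33, 30}
dequeue → 33; now {30}
insert 42 → {42, 30}

23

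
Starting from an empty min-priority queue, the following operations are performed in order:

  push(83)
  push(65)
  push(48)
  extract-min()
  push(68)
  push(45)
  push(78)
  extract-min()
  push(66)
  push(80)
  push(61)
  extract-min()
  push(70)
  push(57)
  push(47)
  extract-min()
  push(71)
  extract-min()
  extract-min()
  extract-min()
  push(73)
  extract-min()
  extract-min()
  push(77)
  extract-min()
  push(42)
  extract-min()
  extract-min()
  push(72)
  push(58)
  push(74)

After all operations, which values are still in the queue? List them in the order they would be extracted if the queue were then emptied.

insert 83 → {83}
insert 65 → {65, 83}
insert 48 → {48, 65, 83}
extract-min → 48; now {65, 83}
insert 68 → {65, 68, 83}
insert 45 → {45, 65, 68, 83}
insert 78 → {45, 65, 68, 78, 83}
extract-min → 45; now {65, 68, 78, 83}
insert 66 → {65, 66, 68, 78, 83}
insert 80 → {65, 66, 68, 78, 80, 83}
insert 61 → {61, 65, 66, 68, 78, 80, 83}
extract-min → 61; now {65, 66, 68, 78, 80, 83}
insert 70 → {65, 66, 68, 70, 78, 80, 83}
insert 57 → {57, 65, 66, 68, 70, 78, 80, 83}
insert 47 → {47, 57, 65, 66, 68, 70, 78, 80, 83}
extract-min → 47; now {57, 65, 66, 68, 70, 78, 80, 83}
insert 71 → {57, 65, 66, 68, 70, 71, 78, 80, 83}
extract-min → 57; now {65, 66, 68, 70, 71, 78, 80, 83}
extract-min → 65; now {66, 68, 70, 71, 78, 80, 83}
extract-min → 66; now {68, 70, 71, 78, 80, 83}
insert 73 → {68, 70, 71, 73, 78, 80, 83}
extract-min → 68; now {70, 71, 73, 78, 80, 83}
extract-min → 70; now {71, 73, 78, 80, 83}
insert 77 → {71, 73, 77, 78, 80, 83}
extract-min → 71; now {73, 77, 78, 80, 83}
insert 42 → {42, 73, 77, 78, 80, 83}
extract-min → 42; now {73, 77, 78, 80, 83}
extract-min → 73; now {77, 78, 80, 83}
insert 72 → {72, 77, 78, 80, 83}
insert 58 → {58, 72, 77, 78, 80, 83}
insert 74 → {58, 72, 74, 77, 78, 80, 83}

[58, 72, 74, 77, 78, 80, 83]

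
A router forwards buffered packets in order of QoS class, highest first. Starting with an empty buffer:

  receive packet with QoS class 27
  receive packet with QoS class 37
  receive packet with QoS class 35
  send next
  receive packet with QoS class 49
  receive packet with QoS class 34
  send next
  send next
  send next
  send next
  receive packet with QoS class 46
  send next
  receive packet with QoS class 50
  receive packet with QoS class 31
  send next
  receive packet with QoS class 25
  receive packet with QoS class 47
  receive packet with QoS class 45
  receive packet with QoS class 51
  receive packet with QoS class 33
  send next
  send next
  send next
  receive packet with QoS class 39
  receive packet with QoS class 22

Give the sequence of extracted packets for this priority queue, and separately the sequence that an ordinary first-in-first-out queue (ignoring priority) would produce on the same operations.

priority queue: 37 → 49 → 35 → 34 → 27 → 46 → 50 → 51 → 47 → 45; FIFO queue: 27 → 37 → 35 → 49 → 34 → 46 → 50 → 31 → 25 → 47

insert 27 → {27}
insert 37 → {37, 27}
insert 35 → {37, 35, 27}
send next → 37; now {35, 27}
insert 49 → {49, 35, 27}
insert 34 → {49, 35, 34, 27}
send next → 49; now {35, 34, 27}
send next → 35; now {34, 27}
send next → 34; now {27}
send next → 27; now {}
insert 46 → {46}
send next → 46; now {}
insert 50 → {50}
insert 31 → {50, 31}
send next → 50; now {31}
insert 25 → {31, 25}
insert 47 → {47, 31, 25}
insert 45 → {47, 45, 31, 25}
insert 51 → {51, 47, 45, 31, 25}
insert 33 → {51, 47, 45, 33, 31, 25}
send next → 51; now {47, 45, 33, 31, 25}
send next → 47; now {45, 33, 31, 25}
send next → 45; now {33, 31, 25}
insert 39 → {39, 33, 31, 25}
insert 22 → {39, 33, 31, 25, 22}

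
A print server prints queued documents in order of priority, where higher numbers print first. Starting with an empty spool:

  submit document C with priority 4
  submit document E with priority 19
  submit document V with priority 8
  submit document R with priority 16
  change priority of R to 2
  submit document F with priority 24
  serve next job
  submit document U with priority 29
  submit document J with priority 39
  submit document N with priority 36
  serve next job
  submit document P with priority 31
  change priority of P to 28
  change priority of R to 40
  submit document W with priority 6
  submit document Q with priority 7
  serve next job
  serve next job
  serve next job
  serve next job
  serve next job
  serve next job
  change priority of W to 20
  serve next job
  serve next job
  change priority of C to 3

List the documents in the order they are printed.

add C (priority 4) → {C:4}
add E (priority 19) → {E:19, C:4}
add V (priority 8) → {E:19, V:8, C:4}
add R (priority 16) → {E:19, R:16, V:8, C:4}
update R to priority 2 → {E:19, V:8, C:4, R:2}
add F (priority 24) → {F:24, E:19, V:8, C:4, R:2}
serve next job → F; now {E:19, V:8, C:4, R:2}
add U (priority 29) → {U:29, E:19, V:8, C:4, R:2}
add J (priority 39) → {J:39, U:29, E:19, V:8, C:4, R:2}
add N (priority 36) → {J:39, N:36, U:29, E:19, V:8, C:4, R:2}
serve next job → J; now {N:36, U:29, E:19, V:8, C:4, R:2}
add P (priority 31) → {N:36, P:31, U:29, E:19, V:8, C:4, R:2}
update P to priority 28 → {N:36, U:29, P:28, E:19, V:8, C:4, R:2}
update R to priority 40 → {R:40, N:36, U:29, P:28, E:19, V:8, C:4}
add W (priority 6) → {R:40, N:36, U:29, P:28, E:19, V:8, W:6, C:4}
add Q (priority 7) → {R:40, N:36, U:29, P:28, E:19, V:8, Q:7, W:6, C:4}
serve next job → R; now {N:36, U:29, P:28, E:19, V:8, Q:7, W:6, C:4}
serve next job → N; now {U:29, P:28, E:19, V:8, Q:7, W:6, C:4}
serve next job → U; now {P:28, E:19, V:8, Q:7, W:6, C:4}
serve next job → P; now {E:19, V:8, Q:7, W:6, C:4}
serve next job → E; now {V:8, Q:7, W:6, C:4}
serve next job → V; now {Q:7, W:6, C:4}
update W to priority 20 → {W:20, Q:7, C:4}
serve next job → W; now {Q:7, C:4}
serve next job → Q; now {C:4}
update C to priority 3 → {C:3}

F → J → R → N → U → P → E → V → W → Q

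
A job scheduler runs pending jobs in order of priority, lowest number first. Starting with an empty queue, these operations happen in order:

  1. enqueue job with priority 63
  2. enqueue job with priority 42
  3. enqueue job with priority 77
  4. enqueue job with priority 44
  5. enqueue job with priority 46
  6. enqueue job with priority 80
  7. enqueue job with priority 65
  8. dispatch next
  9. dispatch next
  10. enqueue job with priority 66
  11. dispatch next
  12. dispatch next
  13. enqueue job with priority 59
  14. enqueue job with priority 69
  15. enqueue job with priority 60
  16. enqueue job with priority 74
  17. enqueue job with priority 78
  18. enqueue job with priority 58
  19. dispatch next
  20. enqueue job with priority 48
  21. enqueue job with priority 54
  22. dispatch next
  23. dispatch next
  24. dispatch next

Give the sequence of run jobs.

insert 63 → {63}
insert 42 → {42, 63}
insert 77 → {42, 63, 77}
insert 44 → {42, 44, 63, 77}
insert 46 → {42, 44, 46, 63, 77}
insert 80 → {42, 44, 46, 63, 77, 80}
insert 65 → {42, 44, 46, 63, 65, 77, 80}
dispatch next → 42; now {44, 46, 63, 65, 77, 80}
dispatch next → 44; now {46, 63, 65, 77, 80}
insert 66 → {46, 63, 65, 66, 77, 80}
dispatch next → 46; now {63, 65, 66, 77, 80}
dispatch next → 63; now {65, 66, 77, 80}
insert 59 → {59, 65, 66, 77, 80}
insert 69 → {59, 65, 66, 69, 77, 80}
insert 60 → {59, 60, 65, 66, 69, 77, 80}
insert 74 → {59, 60, 65, 66, 69, 74, 77, 80}
insert 78 → {59, 60, 65, 66, 69, 74, 77, 78, 80}
insert 58 → {58, 59, 60, 65, 66, 69, 74, 77, 78, 80}
dispatch next → 58; now {59, 60, 65, 66, 69, 74, 77, 78, 80}
insert 48 → {48, 59, 60, 65, 66, 69, 74, 77, 78, 80}
insert 54 → {48, 54, 59, 60, 65, 66, 69, 74, 77, 78, 80}
dispatch next → 48; now {54, 59, 60, 65, 66, 69, 74, 77, 78, 80}
dispatch next → 54; now {59, 60, 65, 66, 69, 74, 77, 78, 80}
dispatch next → 59; now {60, 65, 66, 69, 74, 77, 78, 80}

[42, 44, 46, 63, 58, 48, 54, 59]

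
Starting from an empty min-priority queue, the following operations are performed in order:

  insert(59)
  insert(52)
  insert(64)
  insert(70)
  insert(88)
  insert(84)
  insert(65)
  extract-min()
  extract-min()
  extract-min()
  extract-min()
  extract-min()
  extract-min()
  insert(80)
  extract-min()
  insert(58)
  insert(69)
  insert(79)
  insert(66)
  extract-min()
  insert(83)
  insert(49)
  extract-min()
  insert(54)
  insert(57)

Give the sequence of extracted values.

52 → 59 → 64 → 65 → 70 → 84 → 80 → 58 → 49

insert 59 → {59}
insert 52 → {52, 59}
insert 64 → {52, 59, 64}
insert 70 → {52, 59, 64, 70}
insert 88 → {52, 59, 64, 70, 88}
insert 84 → {52, 59, 64, 70, 84, 88}
insert 65 → {52, 59, 64, 65, 70, 84, 88}
extract-min → 52; now {59, 64, 65, 70, 84, 88}
extract-min → 59; now {64, 65, 70, 84, 88}
extract-min → 64; now {65, 70, 84, 88}
extract-min → 65; now {70, 84, 88}
extract-min → 70; now {84, 88}
extract-min → 84; now {88}
insert 80 → {80, 88}
extract-min → 80; now {88}
insert 58 → {58, 88}
insert 69 → {58, 69, 88}
insert 79 → {58, 69, 79, 88}
insert 66 → {58, 66, 69, 79, 88}
extract-min → 58; now {66, 69, 79, 88}
insert 83 → {66, 69, 79, 83, 88}
insert 49 → {49, 66, 69, 79, 83, 88}
extract-min → 49; now {66, 69, 79, 83, 88}
insert 54 → {54, 66, 69, 79, 83, 88}
insert 57 → {54, 57, 66, 69, 79, 83, 88}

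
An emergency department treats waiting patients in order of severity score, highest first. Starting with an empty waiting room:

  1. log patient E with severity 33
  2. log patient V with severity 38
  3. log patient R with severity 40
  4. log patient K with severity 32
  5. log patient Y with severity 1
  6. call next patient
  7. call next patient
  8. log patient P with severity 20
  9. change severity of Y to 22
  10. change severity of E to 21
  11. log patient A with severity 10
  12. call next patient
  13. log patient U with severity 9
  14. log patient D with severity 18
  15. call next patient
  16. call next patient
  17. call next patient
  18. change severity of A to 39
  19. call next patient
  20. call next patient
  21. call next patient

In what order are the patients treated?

[R, V, K, Y, E, P, A, D, U]

add E (severity 33) → {E:33}
add V (severity 38) → {V:38, E:33}
add R (severity 40) → {R:40, V:38, E:33}
add K (severity 32) → {R:40, V:38, E:33, K:32}
add Y (severity 1) → {R:40, V:38, E:33, K:32, Y:1}
call next patient → R; now {V:38, E:33, K:32, Y:1}
call next patient → V; now {E:33, K:32, Y:1}
add P (severity 20) → {E:33, K:32, P:20, Y:1}
update Y to severity 22 → {E:33, K:32, Y:22, P:20}
update E to severity 21 → {K:32, Y:22, E:21, P:20}
add A (severity 10) → {K:32, Y:22, E:21, P:20, A:10}
call next patient → K; now {Y:22, E:21, P:20, A:10}
add U (severity 9) → {Y:22, E:21, P:20, A:10, U:9}
add D (severity 18) → {Y:22, E:21, P:20, D:18, A:10, U:9}
call next patient → Y; now {E:21, P:20, D:18, A:10, U:9}
call next patient → E; now {P:20, D:18, A:10, U:9}
call next patient → P; now {D:18, A:10, U:9}
update A to severity 39 → {A:39, D:18, U:9}
call next patient → A; now {D:18, U:9}
call next patient → D; now {U:9}
call next patient → U; now {}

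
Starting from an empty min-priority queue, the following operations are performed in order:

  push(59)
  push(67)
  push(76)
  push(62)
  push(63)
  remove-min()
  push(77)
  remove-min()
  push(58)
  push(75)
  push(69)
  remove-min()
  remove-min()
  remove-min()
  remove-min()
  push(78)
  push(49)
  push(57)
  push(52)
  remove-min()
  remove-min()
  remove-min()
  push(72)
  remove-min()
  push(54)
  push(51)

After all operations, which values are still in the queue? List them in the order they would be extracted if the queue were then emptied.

insert 59 → {59}
insert 67 → {59, 67}
insert 76 → {59, 67, 76}
insert 62 → {59, 62, 67, 76}
insert 63 → {59, 62, 63, 67, 76}
remove-min → 59; now {62, 63, 67, 76}
insert 77 → {62, 63, 67, 76, 77}
remove-min → 62; now {63, 67, 76, 77}
insert 58 → {58, 63, 67, 76, 77}
insert 75 → {58, 63, 67, 75, 76, 77}
insert 69 → {58, 63, 67, 69, 75, 76, 77}
remove-min → 58; now {63, 67, 69, 75, 76, 77}
remove-min → 63; now {67, 69, 75, 76, 77}
remove-min → 67; now {69, 75, 76, 77}
remove-min → 69; now {75, 76, 77}
insert 78 → {75, 76, 77, 78}
insert 49 → {49, 75, 76, 77, 78}
insert 57 → {49, 57, 75, 76, 77, 78}
insert 52 → {49, 52, 57, 75, 76, 77, 78}
remove-min → 49; now {52, 57, 75, 76, 77, 78}
remove-min → 52; now {57, 75, 76, 77, 78}
remove-min → 57; now {75, 76, 77, 78}
insert 72 → {72, 75, 76, 77, 78}
remove-min → 72; now {75, 76, 77, 78}
insert 54 → {54, 75, 76, 77, 78}
insert 51 → {51, 54, 75, 76, 77, 78}

51 → 54 → 75 → 76 → 77 → 78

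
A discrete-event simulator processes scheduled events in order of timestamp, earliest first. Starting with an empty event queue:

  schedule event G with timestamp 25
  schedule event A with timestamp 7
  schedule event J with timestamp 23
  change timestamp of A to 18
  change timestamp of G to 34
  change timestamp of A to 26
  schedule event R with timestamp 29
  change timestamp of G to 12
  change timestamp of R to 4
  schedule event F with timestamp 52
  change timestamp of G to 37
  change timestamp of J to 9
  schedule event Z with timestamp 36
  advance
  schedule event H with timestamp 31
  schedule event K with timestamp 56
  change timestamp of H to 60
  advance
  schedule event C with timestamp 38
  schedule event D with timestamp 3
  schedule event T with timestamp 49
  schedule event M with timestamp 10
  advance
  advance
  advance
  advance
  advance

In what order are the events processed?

R → J → D → M → A → Z → G

add G (timestamp 25) → {G:25}
add A (timestamp 7) → {A:7, G:25}
add J (timestamp 23) → {A:7, J:23, G:25}
update A to timestamp 18 → {A:18, J:23, G:25}
update G to timestamp 34 → {A:18, J:23, G:34}
update A to timestamp 26 → {J:23, A:26, G:34}
add R (timestamp 29) → {J:23, A:26, R:29, G:34}
update G to timestamp 12 → {G:12, J:23, A:26, R:29}
update R to timestamp 4 → {R:4, G:12, J:23, A:26}
add F (timestamp 52) → {R:4, G:12, J:23, A:26, F:52}
update G to timestamp 37 → {R:4, J:23, A:26, G:37, F:52}
update J to timestamp 9 → {R:4, J:9, A:26, G:37, F:52}
add Z (timestamp 36) → {R:4, J:9, A:26, Z:36, G:37, F:52}
advance → R; now {J:9, A:26, Z:36, G:37, F:52}
add H (timestamp 31) → {J:9, A:26, H:31, Z:36, G:37, F:52}
add K (timestamp 56) → {J:9, A:26, H:31, Z:36, G:37, F:52, K:56}
update H to timestamp 60 → {J:9, A:26, Z:36, G:37, F:52, K:56, H:60}
advance → J; now {A:26, Z:36, G:37, F:52, K:56, H:60}
add C (timestamp 38) → {A:26, Z:36, G:37, C:38, F:52, K:56, H:60}
add D (timestamp 3) → {D:3, A:26, Z:36, G:37, C:38, F:52, K:56, H:60}
add T (timestamp 49) → {D:3, A:26, Z:36, G:37, C:38, T:49, F:52, K:56, H:60}
add M (timestamp 10) → {D:3, M:10, A:26, Z:36, G:37, C:38, T:49, F:52, K:56, H:60}
advance → D; now {M:10, A:26, Z:36, G:37, C:38, T:49, F:52, K:56, H:60}
advance → M; now {A:26, Z:36, G:37, C:38, T:49, F:52, K:56, H:60}
advance → A; now {Z:36, G:37, C:38, T:49, F:52, K:56, H:60}
advance → Z; now {G:37, C:38, T:49, F:52, K:56, H:60}
advance → G; now {C:38, T:49, F:52, K:56, H:60}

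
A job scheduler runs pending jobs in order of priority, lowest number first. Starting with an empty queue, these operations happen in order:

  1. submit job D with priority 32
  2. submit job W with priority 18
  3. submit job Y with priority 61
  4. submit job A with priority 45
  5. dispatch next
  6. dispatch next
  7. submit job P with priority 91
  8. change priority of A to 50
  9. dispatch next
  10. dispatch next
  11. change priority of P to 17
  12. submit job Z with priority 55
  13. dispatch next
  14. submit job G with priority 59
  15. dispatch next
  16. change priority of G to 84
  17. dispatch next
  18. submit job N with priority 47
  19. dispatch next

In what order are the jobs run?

add D (priority 32) → {D:32}
add W (priority 18) → {W:18, D:32}
add Y (priority 61) → {W:18, D:32, Y:61}
add A (priority 45) → {W:18, D:32, A:45, Y:61}
dispatch next → W; now {D:32, A:45, Y:61}
dispatch next → D; now {A:45, Y:61}
add P (priority 91) → {A:45, Y:61, P:91}
update A to priority 50 → {A:50, Y:61, P:91}
dispatch next → A; now {Y:61, P:91}
dispatch next → Y; now {P:91}
update P to priority 17 → {P:17}
add Z (priority 55) → {P:17, Z:55}
dispatch next → P; now {Z:55}
add G (priority 59) → {Z:55, G:59}
dispatch next → Z; now {G:59}
update G to priority 84 → {G:84}
dispatch next → G; now {}
add N (priority 47) → {N:47}
dispatch next → N; now {}

W → D → A → Y → P → Z → G → N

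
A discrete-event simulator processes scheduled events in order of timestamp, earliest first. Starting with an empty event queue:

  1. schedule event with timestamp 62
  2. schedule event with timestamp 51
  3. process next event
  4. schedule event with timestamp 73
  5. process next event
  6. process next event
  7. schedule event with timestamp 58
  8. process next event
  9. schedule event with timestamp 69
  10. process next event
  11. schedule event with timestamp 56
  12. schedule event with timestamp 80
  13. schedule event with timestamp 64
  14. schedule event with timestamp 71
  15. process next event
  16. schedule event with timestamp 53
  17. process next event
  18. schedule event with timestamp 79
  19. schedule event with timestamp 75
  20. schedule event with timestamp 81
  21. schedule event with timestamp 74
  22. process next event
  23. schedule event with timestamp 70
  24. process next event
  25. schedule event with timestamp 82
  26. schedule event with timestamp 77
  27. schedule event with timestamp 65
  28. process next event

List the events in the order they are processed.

[51, 62, 73, 58, 69, 56, 53, 64, 70, 65]

insert 62 → {62}
insert 51 → {51, 62}
process next event → 51; now {62}
insert 73 → {62, 73}
process next event → 62; now {73}
process next event → 73; now {}
insert 58 → {58}
process next event → 58; now {}
insert 69 → {69}
process next event → 69; now {}
insert 56 → {56}
insert 80 → {56, 80}
insert 64 → {56, 64, 80}
insert 71 → {56, 64, 71, 80}
process next event → 56; now {64, 71, 80}
insert 53 → {53, 64, 71, 80}
process next event → 53; now {64, 71, 80}
insert 79 → {64, 71, 79, 80}
insert 75 → {64, 71, 75, 79, 80}
insert 81 → {64, 71, 75, 79, 80, 81}
insert 74 → {64, 71, 74, 75, 79, 80, 81}
process next event → 64; now {71, 74, 75, 79, 80, 81}
insert 70 → {70, 71, 74, 75, 79, 80, 81}
process next event → 70; now {71, 74, 75, 79, 80, 81}
insert 82 → {71, 74, 75, 79, 80, 81, 82}
insert 77 → {71, 74, 75, 77, 79, 80, 81, 82}
insert 65 → {65, 71, 74, 75, 77, 79, 80, 81, 82}
process next event → 65; now {71, 74, 75, 77, 79, 80, 81, 82}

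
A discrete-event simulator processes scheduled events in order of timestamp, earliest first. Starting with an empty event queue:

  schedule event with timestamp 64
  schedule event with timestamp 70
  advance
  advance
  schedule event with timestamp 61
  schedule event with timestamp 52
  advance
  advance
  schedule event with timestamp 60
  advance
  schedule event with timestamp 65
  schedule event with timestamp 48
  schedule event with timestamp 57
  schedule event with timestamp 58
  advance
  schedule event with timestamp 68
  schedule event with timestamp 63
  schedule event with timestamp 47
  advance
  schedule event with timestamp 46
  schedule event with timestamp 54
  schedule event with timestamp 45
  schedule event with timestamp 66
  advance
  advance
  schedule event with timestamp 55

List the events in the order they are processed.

64 → 70 → 52 → 61 → 60 → 48 → 47 → 45 → 46

insert 64 → {64}
insert 70 → {64, 70}
advance → 64; now {70}
advance → 70; now {}
insert 61 → {61}
insert 52 → {52, 61}
advance → 52; now {61}
advance → 61; now {}
insert 60 → {60}
advance → 60; now {}
insert 65 → {65}
insert 48 → {48, 65}
insert 57 → {48, 57, 65}
insert 58 → {48, 57, 58, 65}
advance → 48; now {57, 58, 65}
insert 68 → {57, 58, 65, 68}
insert 63 → {57, 58, 63, 65, 68}
insert 47 → {47, 57, 58, 63, 65, 68}
advance → 47; now {57, 58, 63, 65, 68}
insert 46 → {46, 57, 58, 63, 65, 68}
insert 54 → {46, 54, 57, 58, 63, 65, 68}
insert 45 → {45, 46, 54, 57, 58, 63, 65, 68}
insert 66 → {45, 46, 54, 57, 58, 63, 65, 66, 68}
advance → 45; now {46, 54, 57, 58, 63, 65, 66, 68}
advance → 46; now {54, 57, 58, 63, 65, 66, 68}
insert 55 → {54, 55, 57, 58, 63, 65, 66, 68}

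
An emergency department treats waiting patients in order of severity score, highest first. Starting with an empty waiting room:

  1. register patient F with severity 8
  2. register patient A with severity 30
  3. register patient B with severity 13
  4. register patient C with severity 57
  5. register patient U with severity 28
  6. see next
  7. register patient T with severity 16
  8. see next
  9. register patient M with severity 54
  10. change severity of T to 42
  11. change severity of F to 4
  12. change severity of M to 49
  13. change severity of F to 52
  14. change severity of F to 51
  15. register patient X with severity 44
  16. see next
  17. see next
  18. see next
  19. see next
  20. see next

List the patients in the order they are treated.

[C, A, F, M, X, T, U]

add F (severity 8) → {F:8}
add A (severity 30) → {A:30, F:8}
add B (severity 13) → {A:30, B:13, F:8}
add C (severity 57) → {C:57, A:30, B:13, F:8}
add U (severity 28) → {C:57, A:30, U:28, B:13, F:8}
see next → C; now {A:30, U:28, B:13, F:8}
add T (severity 16) → {A:30, U:28, T:16, B:13, F:8}
see next → A; now {U:28, T:16, B:13, F:8}
add M (severity 54) → {M:54, U:28, T:16, B:13, F:8}
update T to severity 42 → {M:54, T:42, U:28, B:13, F:8}
update F to severity 4 → {M:54, T:42, U:28, B:13, F:4}
update M to severity 49 → {M:49, T:42, U:28, B:13, F:4}
update F to severity 52 → {F:52, M:49, T:42, U:28, B:13}
update F to severity 51 → {F:51, M:49, T:42, U:28, B:13}
add X (severity 44) → {F:51, M:49, X:44, T:42, U:28, B:13}
see next → F; now {M:49, X:44, T:42, U:28, B:13}
see next → M; now {X:44, T:42, U:28, B:13}
see next → X; now {T:42, U:28, B:13}
see next → T; now {U:28, B:13}
see next → U; now {B:13}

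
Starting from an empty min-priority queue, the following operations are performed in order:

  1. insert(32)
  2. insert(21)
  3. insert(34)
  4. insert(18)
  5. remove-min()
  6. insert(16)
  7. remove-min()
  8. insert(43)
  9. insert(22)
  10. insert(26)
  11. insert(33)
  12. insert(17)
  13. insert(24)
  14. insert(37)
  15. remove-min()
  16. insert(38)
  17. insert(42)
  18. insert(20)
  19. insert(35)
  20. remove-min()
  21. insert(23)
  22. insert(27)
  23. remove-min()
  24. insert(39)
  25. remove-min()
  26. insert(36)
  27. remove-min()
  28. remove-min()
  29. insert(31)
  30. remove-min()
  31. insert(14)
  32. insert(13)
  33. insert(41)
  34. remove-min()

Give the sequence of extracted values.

insert 32 → {32}
insert 21 → {21, 32}
insert 34 → {21, 32, 34}
insert 18 → {18, 21, 32, 34}
remove-min → 18; now {21, 32, 34}
insert 16 → {16, 21, 32, 34}
remove-min → 16; now {21, 32, 34}
insert 43 → {21, 32, 34, 43}
insert 22 → {21, 22, 32, 34, 43}
insert 26 → {21, 22, 26, 32, 34, 43}
insert 33 → {21, 22, 26, 32, 33, 34, 43}
insert 17 → {17, 21, 22, 26, 32, 33, 34, 43}
insert 24 → {17, 21, 22, 24, 26, 32, 33, 34, 43}
insert 37 → {17, 21, 22, 24, 26, 32, 33, 34, 37, 43}
remove-min → 17; now {21, 22, 24, 26, 32, 33, 34, 37, 43}
insert 38 → {21, 22, 24, 26, 32, 33, 34, 37, 38, 43}
insert 42 → {21, 22, 24, 26, 32, 33, 34, 37, 38, 42, 43}
insert 20 → {20, 21, 22, 24, 26, 32, 33, 34, 37, 38, 42, 43}
insert 35 → {20, 21, 22, 24, 26, 32, 33, 34, 35, 37, 38, 42, 43}
remove-min → 20; now {21, 22, 24, 26, 32, 33, 34, 35, 37, 38, 42, 43}
insert 23 → {21, 22, 23, 24, 26, 32, 33, 34, 35, 37, 38, 42, 43}
insert 27 → {21, 22, 23, 24, 26, 27, 32, 33, 34, 35, 37, 38, 42, 43}
remove-min → 21; now {22, 23, 24, 26, 27, 32, 33, 34, 35, 37, 38, 42, 43}
insert 39 → {22, 23, 24, 26, 27, 32, 33, 34, 35, 37, 38, 39, 42, 43}
remove-min → 22; now {23, 24, 26, 27, 32, 33, 34, 35, 37, 38, 39, 42, 43}
insert 36 → {23, 24, 26, 27, 32, 33, 34, 35, 36, 37, 38, 39, 42, 43}
remove-min → 23; now {24, 26, 27, 32, 33, 34, 35, 36, 37, 38, 39, 42, 43}
remove-min → 24; now {26, 27, 32, 33, 34, 35, 36, 37, 38, 39, 42, 43}
insert 31 → {26, 27, 31, 32, 33, 34, 35, 36, 37, 38, 39, 42, 43}
remove-min → 26; now {27, 31, 32, 33, 34, 35, 36, 37, 38, 39, 42, 43}
insert 14 → {14, 27, 31, 32, 33, 34, 35, 36, 37, 38, 39, 42, 43}
insert 13 → {13, 14, 27, 31, 32, 33, 34, 35, 36, 37, 38, 39, 42, 43}
insert 41 → {13, 14, 27, 31, 32, 33, 34, 35, 36, 37, 38, 39, 41, 42, 43}
remove-min → 13; now {14, 27, 31, 32, 33, 34, 35, 36, 37, 38, 39, 41, 42, 43}

18, 16, 17, 20, 21, 22, 23, 24, 26, 13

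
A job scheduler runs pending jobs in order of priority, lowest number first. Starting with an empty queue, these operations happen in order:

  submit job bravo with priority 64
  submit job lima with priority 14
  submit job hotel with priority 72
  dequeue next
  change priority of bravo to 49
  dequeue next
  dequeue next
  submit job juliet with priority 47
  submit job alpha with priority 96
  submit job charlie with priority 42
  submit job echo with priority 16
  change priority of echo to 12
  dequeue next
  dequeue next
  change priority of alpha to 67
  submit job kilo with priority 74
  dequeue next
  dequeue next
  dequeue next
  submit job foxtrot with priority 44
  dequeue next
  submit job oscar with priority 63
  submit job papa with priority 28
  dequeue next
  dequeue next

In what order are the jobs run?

lima → bravo → hotel → echo → charlie → juliet → alpha → kilo → foxtrot → papa → oscar

add bravo (priority 64) → {bravo:64}
add lima (priority 14) → {lima:14, bravo:64}
add hotel (priority 72) → {lima:14, bravo:64, hotel:72}
dequeue next → lima; now {bravo:64, hotel:72}
update bravo to priority 49 → {bravo:49, hotel:72}
dequeue next → bravo; now {hotel:72}
dequeue next → hotel; now {}
add juliet (priority 47) → {juliet:47}
add alpha (priority 96) → {juliet:47, alpha:96}
add charlie (priority 42) → {charlie:42, juliet:47, alpha:96}
add echo (priority 16) → {echo:16, charlie:42, juliet:47, alpha:96}
update echo to priority 12 → {echo:12, charlie:42, juliet:47, alpha:96}
dequeue next → echo; now {charlie:42, juliet:47, alpha:96}
dequeue next → charlie; now {juliet:47, alpha:96}
update alpha to priority 67 → {juliet:47, alpha:67}
add kilo (priority 74) → {juliet:47, alpha:67, kilo:74}
dequeue next → juliet; now {alpha:67, kilo:74}
dequeue next → alpha; now {kilo:74}
dequeue next → kilo; now {}
add foxtrot (priority 44) → {foxtrot:44}
dequeue next → foxtrot; now {}
add oscar (priority 63) → {oscar:63}
add papa (priority 28) → {papa:28, oscar:63}
dequeue next → papa; now {oscar:63}
dequeue next → oscar; now {}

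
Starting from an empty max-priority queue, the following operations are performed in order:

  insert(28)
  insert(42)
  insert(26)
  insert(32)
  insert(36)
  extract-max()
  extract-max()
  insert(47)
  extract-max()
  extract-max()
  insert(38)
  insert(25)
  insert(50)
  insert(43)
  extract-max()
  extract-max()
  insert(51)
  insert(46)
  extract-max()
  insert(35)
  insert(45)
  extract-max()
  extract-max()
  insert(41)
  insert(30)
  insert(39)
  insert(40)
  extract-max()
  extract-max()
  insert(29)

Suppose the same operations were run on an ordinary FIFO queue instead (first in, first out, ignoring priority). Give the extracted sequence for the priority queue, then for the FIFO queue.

insert 28 → {28}
insert 42 → {42, 28}
insert 26 → {42, 28, 26}
insert 32 → {42, 32, 28, 26}
insert 36 → {42, 36, 32, 28, 26}
extract-max → 42; now {36, 32, 28, 26}
extract-max → 36; now {32, 28, 26}
insert 47 → {47, 32, 28, 26}
extract-max → 47; now {32, 28, 26}
extract-max → 32; now {28, 26}
insert 38 → {38, 28, 26}
insert 25 → {38, 28, 26, 25}
insert 50 → {50, 38, 28, 26, 25}
insert 43 → {50, 43, 38, 28, 26, 25}
extract-max → 50; now {43, 38, 28, 26, 25}
extract-max → 43; now {38, 28, 26, 25}
insert 51 → {51, 38, 28, 26, 25}
insert 46 → {51, 46, 38, 28, 26, 25}
extract-max → 51; now {46, 38, 28, 26, 25}
insert 35 → {46, 38, 35, 28, 26, 25}
insert 45 → {46, 45, 38, 35, 28, 26, 25}
extract-max → 46; now {45, 38, 35, 28, 26, 25}
extract-max → 45; now {38, 35, 28, 26, 25}
insert 41 → {41, 38, 35, 28, 26, 25}
insert 30 → {41, 38, 35, 30, 28, 26, 25}
insert 39 → {41, 39, 38, 35, 30, 28, 26, 25}
insert 40 → {41, 40, 39, 38, 35, 30, 28, 26, 25}
extract-max → 41; now {40, 39, 38, 35, 30, 28, 26, 25}
extract-max → 40; now {39, 38, 35, 30, 28, 26, 25}
insert 29 → {39, 38, 35, 30, 29, 28, 26, 25}

priority queue: 42, 36, 47, 32, 50, 43, 51, 46, 45, 41, 40; FIFO queue: 28 → 42 → 26 → 32 → 36 → 47 → 38 → 25 → 50 → 43 → 51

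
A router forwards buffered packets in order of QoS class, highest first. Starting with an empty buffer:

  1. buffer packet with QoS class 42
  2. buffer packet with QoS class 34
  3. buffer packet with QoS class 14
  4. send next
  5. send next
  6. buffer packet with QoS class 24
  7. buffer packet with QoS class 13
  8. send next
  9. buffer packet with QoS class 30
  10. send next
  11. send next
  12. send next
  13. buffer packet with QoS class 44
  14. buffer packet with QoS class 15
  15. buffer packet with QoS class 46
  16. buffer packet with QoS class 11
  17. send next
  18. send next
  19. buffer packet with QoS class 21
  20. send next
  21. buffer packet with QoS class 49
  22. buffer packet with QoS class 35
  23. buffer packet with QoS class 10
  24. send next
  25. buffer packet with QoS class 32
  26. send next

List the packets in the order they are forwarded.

42, 34, 24, 30, 14, 13, 46, 44, 21, 49, 35

insert 42 → {42}
insert 34 → {42, 34}
insert 14 → {42, 34, 14}
send next → 42; now {34, 14}
send next → 34; now {14}
insert 24 → {24, 14}
insert 13 → {24, 14, 13}
send next → 24; now {14, 13}
insert 30 → {30, 14, 13}
send next → 30; now {14, 13}
send next → 14; now {13}
send next → 13; now {}
insert 44 → {44}
insert 15 → {44, 15}
insert 46 → {46, 44, 15}
insert 11 → {46, 44, 15, 11}
send next → 46; now {44, 15, 11}
send next → 44; now {15, 11}
insert 21 → {21, 15, 11}
send next → 21; now {15, 11}
insert 49 → {49, 15, 11}
insert 35 → {49, 35, 15, 11}
insert 10 → {49, 35, 15, 11, 10}
send next → 49; now {35, 15, 11, 10}
insert 32 → {35, 32, 15, 11, 10}
send next → 35; now {32, 15, 11, 10}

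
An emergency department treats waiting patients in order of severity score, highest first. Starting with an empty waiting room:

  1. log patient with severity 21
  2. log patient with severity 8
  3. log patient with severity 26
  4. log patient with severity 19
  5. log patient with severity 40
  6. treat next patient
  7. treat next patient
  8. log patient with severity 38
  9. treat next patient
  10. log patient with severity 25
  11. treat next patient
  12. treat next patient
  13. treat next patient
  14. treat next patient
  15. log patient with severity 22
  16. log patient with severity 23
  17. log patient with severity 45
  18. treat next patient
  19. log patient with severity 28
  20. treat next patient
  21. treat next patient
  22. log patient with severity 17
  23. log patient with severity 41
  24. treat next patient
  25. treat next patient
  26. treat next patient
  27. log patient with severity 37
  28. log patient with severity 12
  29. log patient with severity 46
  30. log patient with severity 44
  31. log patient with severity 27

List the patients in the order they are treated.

insert 21 → {21}
insert 8 → {21, 8}
insert 26 → {26, 21, 8}
insert 19 → {26, 21, 19, 8}
insert 40 → {40, 26, 21, 19, 8}
treat next patient → 40; now {26, 21, 19, 8}
treat next patient → 26; now {21, 19, 8}
insert 38 → {38, 21, 19, 8}
treat next patient → 38; now {21, 19, 8}
insert 25 → {25, 21, 19, 8}
treat next patient → 25; now {21, 19, 8}
treat next patient → 21; now {19, 8}
treat next patient → 19; now {8}
treat next patient → 8; now {}
insert 22 → {22}
insert 23 → {23, 22}
insert 45 → {45, 23, 22}
treat next patient → 45; now {23, 22}
insert 28 → {28, 23, 22}
treat next patient → 28; now {23, 22}
treat next patient → 23; now {22}
insert 17 → {22, 17}
insert 41 → {41, 22, 17}
treat next patient → 41; now {22, 17}
treat next patient → 22; now {17}
treat next patient → 17; now {}
insert 37 → {37}
insert 12 → {37, 12}
insert 46 → {46, 37, 12}
insert 44 → {46, 44, 37, 12}
insert 27 → {46, 44, 37, 27, 12}

[40, 26, 38, 25, 21, 19, 8, 45, 28, 23, 41, 22, 17]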